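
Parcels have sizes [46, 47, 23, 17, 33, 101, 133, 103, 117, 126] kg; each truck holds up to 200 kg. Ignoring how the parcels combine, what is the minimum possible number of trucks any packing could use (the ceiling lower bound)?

4

Total size = 46 + 47 + 23 + 17 + 33 + 101 + 133 + 103 + 117 + 126 = 746 kg.
⌈746 / 200⌉ = 4.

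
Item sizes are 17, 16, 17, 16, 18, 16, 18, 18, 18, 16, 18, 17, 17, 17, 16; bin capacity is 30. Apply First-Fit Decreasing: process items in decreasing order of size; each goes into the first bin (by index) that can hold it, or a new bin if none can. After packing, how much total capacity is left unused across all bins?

195

Sorted descending: 18, 18, 18, 18, 18, 17, 17, 17, 17, 17, 16, 16, 16, 16, 16.
bin 1: place 18, 12 left
bin 2: place 18, 12 left
bin 3: place 18, 12 left
bin 4: place 18, 12 left
bin 5: place 18, 12 left
bin 6: place 17, 13 left
bin 7: place 17, 13 left
bin 8: place 17, 13 left
bin 9: place 17, 13 left
bin 10: place 17, 13 left
bin 11: place 16, 14 left
bin 12: place 16, 14 left
bin 13: place 16, 14 left
bin 14: place 16, 14 left
bin 15: place 16, 14 left
15 bins × 30 = 450; used 255; unused 195.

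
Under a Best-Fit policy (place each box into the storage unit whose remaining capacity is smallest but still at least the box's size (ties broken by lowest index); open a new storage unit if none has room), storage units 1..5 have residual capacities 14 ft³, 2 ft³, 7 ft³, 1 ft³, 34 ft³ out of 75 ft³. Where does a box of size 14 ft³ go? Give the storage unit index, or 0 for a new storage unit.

Storage units with room: storage unit 1 (14 ft³), storage unit 5 (34 ft³).
Tightest fit is storage unit 1 with 14 ft³ free.

1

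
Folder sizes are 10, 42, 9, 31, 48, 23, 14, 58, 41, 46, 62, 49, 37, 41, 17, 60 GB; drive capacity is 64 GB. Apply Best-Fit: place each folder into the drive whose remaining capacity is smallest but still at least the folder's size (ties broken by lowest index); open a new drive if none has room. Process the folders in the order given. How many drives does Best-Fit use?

10 GB → drive 1 (remaining 54 GB)
42 GB → drive 1 (remaining 12 GB)
9 GB → drive 1 (remaining 3 GB)
31 GB → drive 2 (remaining 33 GB)
48 GB → drive 3 (remaining 16 GB)
23 GB → drive 2 (remaining 10 GB)
14 GB → drive 3 (remaining 2 GB)
58 GB → drive 4 (remaining 6 GB)
41 GB → drive 5 (remaining 23 GB)
46 GB → drive 6 (remaining 18 GB)
62 GB → drive 7 (remaining 2 GB)
49 GB → drive 8 (remaining 15 GB)
37 GB → drive 9 (remaining 27 GB)
41 GB → drive 10 (remaining 23 GB)
17 GB → drive 6 (remaining 1 GB)
60 GB → drive 11 (remaining 4 GB)

11 drives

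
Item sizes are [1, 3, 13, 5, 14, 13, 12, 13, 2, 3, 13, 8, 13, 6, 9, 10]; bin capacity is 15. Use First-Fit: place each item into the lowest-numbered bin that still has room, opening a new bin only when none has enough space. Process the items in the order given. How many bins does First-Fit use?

1 → bin 1 (remaining 14)
3 → bin 1 (remaining 11)
13 → bin 2 (remaining 2)
5 → bin 1 (remaining 6)
14 → bin 3 (remaining 1)
13 → bin 4 (remaining 2)
12 → bin 5 (remaining 3)
13 → bin 6 (remaining 2)
2 → bin 1 (remaining 4)
3 → bin 1 (remaining 1)
13 → bin 7 (remaining 2)
8 → bin 8 (remaining 7)
13 → bin 9 (remaining 2)
6 → bin 8 (remaining 1)
9 → bin 10 (remaining 6)
10 → bin 11 (remaining 5)

11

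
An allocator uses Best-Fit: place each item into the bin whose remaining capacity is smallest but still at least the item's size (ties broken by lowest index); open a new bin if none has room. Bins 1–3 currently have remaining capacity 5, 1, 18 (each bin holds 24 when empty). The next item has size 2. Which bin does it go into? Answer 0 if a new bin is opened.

Bins with room: bin 1 (5), bin 3 (18).
Tightest fit is bin 1 with 5 free.

1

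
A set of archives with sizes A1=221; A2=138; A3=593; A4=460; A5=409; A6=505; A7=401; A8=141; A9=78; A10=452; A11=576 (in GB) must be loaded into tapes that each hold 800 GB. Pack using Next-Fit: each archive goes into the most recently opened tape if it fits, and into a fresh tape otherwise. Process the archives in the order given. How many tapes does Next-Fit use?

8 tapes

A1 (221 GB) → tape 1 (remaining 579 GB)
A2 (138 GB) → tape 1 (remaining 441 GB)
A3 (593 GB) → tape 2 (remaining 207 GB)
A4 (460 GB) → tape 3 (remaining 340 GB)
A5 (409 GB) → tape 4 (remaining 391 GB)
A6 (505 GB) → tape 5 (remaining 295 GB)
A7 (401 GB) → tape 6 (remaining 399 GB)
A8 (141 GB) → tape 6 (remaining 258 GB)
A9 (78 GB) → tape 6 (remaining 180 GB)
A10 (452 GB) → tape 7 (remaining 348 GB)
A11 (576 GB) → tape 8 (remaining 224 GB)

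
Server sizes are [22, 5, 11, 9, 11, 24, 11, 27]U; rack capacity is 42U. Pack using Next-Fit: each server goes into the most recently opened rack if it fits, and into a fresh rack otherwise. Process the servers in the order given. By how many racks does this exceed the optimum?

Next-Fit: [22,5,11] [9,11] [24,11] [27] → 4 racks.
Total size 120U; any packing needs at least ⌈120/42⌉ = 3 racks.
An optimal packing achieves that bound: [27,11] [24,11,5] [22,11,9] → 3 racks.
Excess: 4 − 3 = 1.

1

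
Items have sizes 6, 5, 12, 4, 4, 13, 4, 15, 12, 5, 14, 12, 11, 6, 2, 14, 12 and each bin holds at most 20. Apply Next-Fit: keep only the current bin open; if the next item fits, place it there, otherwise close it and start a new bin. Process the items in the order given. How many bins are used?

10 bins

6 → bin 1 (remaining 14)
5 → bin 1 (remaining 9)
12 → bin 2 (remaining 8)
4 → bin 2 (remaining 4)
4 → bin 2 (remaining 0)
13 → bin 3 (remaining 7)
4 → bin 3 (remaining 3)
15 → bin 4 (remaining 5)
12 → bin 5 (remaining 8)
5 → bin 5 (remaining 3)
14 → bin 6 (remaining 6)
12 → bin 7 (remaining 8)
11 → bin 8 (remaining 9)
6 → bin 8 (remaining 3)
2 → bin 8 (remaining 1)
14 → bin 9 (remaining 6)
12 → bin 10 (remaining 8)
Final bins: [6,5] [12,4,4] [13,4] [15] [12,5] [14] [12] [11,6,2] [14] [12].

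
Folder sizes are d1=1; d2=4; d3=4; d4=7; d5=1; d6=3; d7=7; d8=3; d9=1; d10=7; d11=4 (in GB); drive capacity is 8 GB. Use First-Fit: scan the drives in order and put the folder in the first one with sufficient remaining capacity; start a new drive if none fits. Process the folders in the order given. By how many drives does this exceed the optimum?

0

First-Fit: [1,4,1,1] [4,3] [7] [7] [3,4] [7] → 6 drives.
Total size 42 GB; any packing needs at least ⌈42/8⌉ = 6 drives.
So 6 is already optimal.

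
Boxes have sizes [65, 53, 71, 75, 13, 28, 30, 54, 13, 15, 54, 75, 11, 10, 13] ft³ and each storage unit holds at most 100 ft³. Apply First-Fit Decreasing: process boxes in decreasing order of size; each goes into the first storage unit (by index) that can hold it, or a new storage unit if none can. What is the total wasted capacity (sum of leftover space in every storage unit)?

120

Sorted descending: 75, 75, 71, 65, 54, 54, 53, 30, 28, 15, 13, 13, 13, 11, 10.
Put 75 ft³ in storage unit 1; 25 ft³ remain.
Put 75 ft³ in storage unit 2; 25 ft³ remain.
Put 71 ft³ in storage unit 3; 29 ft³ remain.
Put 65 ft³ in storage unit 4; 35 ft³ remain.
Put 54 ft³ in storage unit 5; 46 ft³ remain.
Put 54 ft³ in storage unit 6; 46 ft³ remain.
Put 53 ft³ in storage unit 7; 47 ft³ remain.
Put 30 ft³ in storage unit 4; 5 ft³ remain.
Put 28 ft³ in storage unit 3; 1 ft³ remain.
Put 15 ft³ in storage unit 1; 10 ft³ remain.
Put 13 ft³ in storage unit 2; 12 ft³ remain.
Put 13 ft³ in storage unit 5; 33 ft³ remain.
Put 13 ft³ in storage unit 5; 20 ft³ remain.
Put 11 ft³ in storage unit 2; 1 ft³ remain.
Put 10 ft³ in storage unit 1; 0 ft³ remain.
7 storage units × 100 ft³ = 700 ft³; used 580 ft³; unused 120 ft³.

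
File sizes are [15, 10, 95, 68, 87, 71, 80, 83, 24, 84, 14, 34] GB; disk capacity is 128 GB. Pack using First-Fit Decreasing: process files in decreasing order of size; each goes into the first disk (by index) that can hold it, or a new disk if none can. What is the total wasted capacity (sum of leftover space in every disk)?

Sorted descending: 95, 87, 84, 83, 80, 71, 68, 34, 24, 15, 14, 10.
95 GB → disk 1 (remaining 33 GB)
87 GB → disk 2 (remaining 41 GB)
84 GB → disk 3 (remaining 44 GB)
83 GB → disk 4 (remaining 45 GB)
80 GB → disk 5 (remaining 48 GB)
71 GB → disk 6 (remaining 57 GB)
68 GB → disk 7 (remaining 60 GB)
34 GB → disk 2 (remaining 7 GB)
24 GB → disk 1 (remaining 9 GB)
15 GB → disk 3 (remaining 29 GB)
14 GB → disk 3 (remaining 15 GB)
10 GB → disk 3 (remaining 5 GB)
7 disks × 128 GB = 896 GB; used 665 GB; unused 231 GB.

231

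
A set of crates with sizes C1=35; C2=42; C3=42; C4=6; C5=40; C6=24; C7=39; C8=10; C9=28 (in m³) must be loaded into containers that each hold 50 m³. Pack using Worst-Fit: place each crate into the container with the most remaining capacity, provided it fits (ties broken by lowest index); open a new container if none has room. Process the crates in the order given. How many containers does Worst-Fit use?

C1 (35 m³) → container 1 (remaining 15 m³)
C2 (42 m³) → container 2 (remaining 8 m³)
C3 (42 m³) → container 3 (remaining 8 m³)
C4 (6 m³) → container 1 (remaining 9 m³)
C5 (40 m³) → container 4 (remaining 10 m³)
C6 (24 m³) → container 5 (remaining 26 m³)
C7 (39 m³) → container 6 (remaining 11 m³)
C8 (10 m³) → container 5 (remaining 16 m³)
C9 (28 m³) → container 7 (remaining 22 m³)
Final containers: [35,6] [42] [42] [40] [24,10] [39] [28].

7 containers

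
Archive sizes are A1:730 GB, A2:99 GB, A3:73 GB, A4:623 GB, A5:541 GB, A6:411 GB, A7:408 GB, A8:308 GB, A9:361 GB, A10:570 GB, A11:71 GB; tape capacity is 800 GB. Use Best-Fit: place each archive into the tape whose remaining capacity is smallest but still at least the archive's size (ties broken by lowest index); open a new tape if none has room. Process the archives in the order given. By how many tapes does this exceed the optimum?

0

Best-Fit: [730] [99,73,623] [541] [411,308,71] [408,361] [570] → 6 tapes.
Total size 4195 GB; any packing needs at least ⌈4195/800⌉ = 6 tapes.
So 6 is already optimal.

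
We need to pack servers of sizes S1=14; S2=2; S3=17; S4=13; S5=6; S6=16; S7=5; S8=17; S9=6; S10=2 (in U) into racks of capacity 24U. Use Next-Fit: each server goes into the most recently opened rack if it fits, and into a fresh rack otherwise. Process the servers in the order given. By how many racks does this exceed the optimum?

Next-Fit: [14,2] [17] [13,6] [16,5] [17,6] [2] → 6 racks.
Total size 98U; any packing needs at least ⌈98/24⌉ = 5 racks.
An optimal packing achieves that bound: [17,6] [17,6] [16,5,2] [14,2] [13] → 5 racks.
Excess: 6 − 5 = 1.

1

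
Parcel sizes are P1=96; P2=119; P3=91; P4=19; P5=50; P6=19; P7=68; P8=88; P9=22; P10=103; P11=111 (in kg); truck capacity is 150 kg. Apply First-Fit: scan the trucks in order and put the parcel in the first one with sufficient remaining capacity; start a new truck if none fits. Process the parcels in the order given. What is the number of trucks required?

7

P1 (96 kg) → truck 1 (remaining 54 kg)
P2 (119 kg) → truck 2 (remaining 31 kg)
P3 (91 kg) → truck 3 (remaining 59 kg)
P4 (19 kg) → truck 1 (remaining 35 kg)
P5 (50 kg) → truck 3 (remaining 9 kg)
P6 (19 kg) → truck 1 (remaining 16 kg)
P7 (68 kg) → truck 4 (remaining 82 kg)
P8 (88 kg) → truck 5 (remaining 62 kg)
P9 (22 kg) → truck 2 (remaining 9 kg)
P10 (103 kg) → truck 6 (remaining 47 kg)
P11 (111 kg) → truck 7 (remaining 39 kg)
Final trucks: [96,19,19] [119,22] [91,50] [68] [88] [103] [111].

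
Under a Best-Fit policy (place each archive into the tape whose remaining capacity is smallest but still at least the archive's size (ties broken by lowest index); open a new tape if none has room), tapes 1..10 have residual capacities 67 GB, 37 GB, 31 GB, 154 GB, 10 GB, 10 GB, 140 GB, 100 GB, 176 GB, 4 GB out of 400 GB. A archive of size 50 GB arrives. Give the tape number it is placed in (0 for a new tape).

1

Tapes with room: tape 1 (67 GB), tape 4 (154 GB), tape 7 (140 GB), tape 8 (100 GB), tape 9 (176 GB).
Tightest fit is tape 1 with 67 GB free.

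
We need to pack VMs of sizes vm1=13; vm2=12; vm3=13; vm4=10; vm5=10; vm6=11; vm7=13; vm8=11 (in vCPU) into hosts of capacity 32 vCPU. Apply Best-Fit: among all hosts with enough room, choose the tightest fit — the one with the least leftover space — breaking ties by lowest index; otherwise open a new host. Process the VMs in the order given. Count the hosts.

host 1: place vm1 (13 vCPU), 19 vCPU left
host 1: place vm2 (12 vCPU), 7 vCPU left
host 2: place vm3 (13 vCPU), 19 vCPU left
host 2: place vm4 (10 vCPU), 9 vCPU left
host 3: place vm5 (10 vCPU), 22 vCPU left
host 3: place vm6 (11 vCPU), 11 vCPU left
host 4: place vm7 (13 vCPU), 19 vCPU left
host 3: place vm8 (11 vCPU), 0 vCPU left

4 hosts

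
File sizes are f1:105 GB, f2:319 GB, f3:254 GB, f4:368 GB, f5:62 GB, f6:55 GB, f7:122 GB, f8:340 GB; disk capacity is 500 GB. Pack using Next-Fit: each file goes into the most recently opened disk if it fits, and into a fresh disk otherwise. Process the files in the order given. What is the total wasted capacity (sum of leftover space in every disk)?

Put f1 (105 GB) in disk 1; 395 GB remain.
Put f2 (319 GB) in disk 1; 76 GB remain.
Put f3 (254 GB) in disk 2; 246 GB remain.
Put f4 (368 GB) in disk 3; 132 GB remain.
Put f5 (62 GB) in disk 3; 70 GB remain.
Put f6 (55 GB) in disk 3; 15 GB remain.
Put f7 (122 GB) in disk 4; 378 GB remain.
Put f8 (340 GB) in disk 4; 38 GB remain.
4 disks × 500 GB = 2000 GB; used 1625 GB; unused 375 GB.

375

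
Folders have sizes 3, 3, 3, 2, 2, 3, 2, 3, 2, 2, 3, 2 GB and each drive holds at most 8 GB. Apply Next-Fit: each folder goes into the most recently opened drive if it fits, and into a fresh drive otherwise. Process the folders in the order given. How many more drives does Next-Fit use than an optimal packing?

1

Next-Fit: [3,3] [3,2,2] [3,2,3] [2,2,3] [2] → 5 drives.
Total size 30 GB; any packing needs at least ⌈30/8⌉ = 4 drives.
An optimal packing achieves that bound: [3,3,2] [3,3,2] [3,3,2] [2,2,2] → 4 drives.
Excess: 5 − 4 = 1.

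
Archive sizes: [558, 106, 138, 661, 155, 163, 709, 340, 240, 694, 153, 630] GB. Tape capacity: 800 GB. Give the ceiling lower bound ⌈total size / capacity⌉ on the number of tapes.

Total size = 558 + 106 + 138 + 661 + 155 + 163 + 709 + 340 + 240 + 694 + 153 + 630 = 4547 GB.
⌈4547 / 800⌉ = 6.

6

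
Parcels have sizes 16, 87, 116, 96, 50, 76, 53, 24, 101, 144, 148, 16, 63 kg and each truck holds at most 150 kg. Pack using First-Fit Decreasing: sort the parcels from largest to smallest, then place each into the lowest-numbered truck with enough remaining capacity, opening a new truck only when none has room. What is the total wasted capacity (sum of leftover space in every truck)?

Sorted descending: 148, 144, 116, 101, 96, 87, 76, 63, 53, 50, 24, 16, 16.
Put 148 kg in truck 1; 2 kg remain.
Put 144 kg in truck 2; 6 kg remain.
Put 116 kg in truck 3; 34 kg remain.
Put 101 kg in truck 4; 49 kg remain.
Put 96 kg in truck 5; 54 kg remain.
Put 87 kg in truck 6; 63 kg remain.
Put 76 kg in truck 7; 74 kg remain.
Put 63 kg in truck 6; 0 kg remain.
Put 53 kg in truck 5; 1 kg remain.
Put 50 kg in truck 7; 24 kg remain.
Put 24 kg in truck 3; 10 kg remain.
Put 16 kg in truck 4; 33 kg remain.
Put 16 kg in truck 4; 17 kg remain.
7 trucks × 150 kg = 1050 kg; used 990 kg; unused 60 kg.

60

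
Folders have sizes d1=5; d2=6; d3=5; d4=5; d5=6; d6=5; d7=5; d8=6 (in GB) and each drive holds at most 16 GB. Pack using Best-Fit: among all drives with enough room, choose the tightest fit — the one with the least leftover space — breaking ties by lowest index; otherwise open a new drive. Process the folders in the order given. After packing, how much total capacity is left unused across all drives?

drive 1: place d1 (5 GB), 11 GB left
drive 1: place d2 (6 GB), 5 GB left
drive 1: place d3 (5 GB), 0 GB left
drive 2: place d4 (5 GB), 11 GB left
drive 2: place d5 (6 GB), 5 GB left
drive 2: place d6 (5 GB), 0 GB left
drive 3: place d7 (5 GB), 11 GB left
drive 3: place d8 (6 GB), 5 GB left
3 drives × 16 GB = 48 GB; used 43 GB; unused 5 GB.

5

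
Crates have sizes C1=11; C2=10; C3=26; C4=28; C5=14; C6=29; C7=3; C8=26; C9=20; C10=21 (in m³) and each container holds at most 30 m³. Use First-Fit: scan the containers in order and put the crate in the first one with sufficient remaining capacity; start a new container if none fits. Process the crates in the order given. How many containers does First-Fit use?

container 1: place C1 (11 m³), 19 m³ left
container 1: place C2 (10 m³), 9 m³ left
container 2: place C3 (26 m³), 4 m³ left
container 3: place C4 (28 m³), 2 m³ left
container 4: place C5 (14 m³), 16 m³ left
container 5: place C6 (29 m³), 1 m³ left
container 1: place C7 (3 m³), 6 m³ left
container 6: place C8 (26 m³), 4 m³ left
container 7: place C9 (20 m³), 10 m³ left
container 8: place C10 (21 m³), 9 m³ left
Final containers: [11,10,3] [26] [28] [14] [29] [26] [20] [21].

8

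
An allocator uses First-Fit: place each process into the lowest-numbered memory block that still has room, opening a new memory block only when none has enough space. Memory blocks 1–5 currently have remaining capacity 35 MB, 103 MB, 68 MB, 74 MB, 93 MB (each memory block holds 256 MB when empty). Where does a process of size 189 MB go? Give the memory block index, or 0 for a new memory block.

0

No memory block has ≥ 189 MB free, so a new memory block is opened.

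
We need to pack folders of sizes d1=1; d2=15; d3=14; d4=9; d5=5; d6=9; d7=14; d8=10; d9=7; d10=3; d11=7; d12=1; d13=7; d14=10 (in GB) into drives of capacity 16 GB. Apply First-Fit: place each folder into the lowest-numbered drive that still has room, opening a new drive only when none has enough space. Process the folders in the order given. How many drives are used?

d1 (1 GB) → drive 1 (remaining 15 GB)
d2 (15 GB) → drive 1 (remaining 0 GB)
d3 (14 GB) → drive 2 (remaining 2 GB)
d4 (9 GB) → drive 3 (remaining 7 GB)
d5 (5 GB) → drive 3 (remaining 2 GB)
d6 (9 GB) → drive 4 (remaining 7 GB)
d7 (14 GB) → drive 5 (remaining 2 GB)
d8 (10 GB) → drive 6 (remaining 6 GB)
d9 (7 GB) → drive 4 (remaining 0 GB)
d10 (3 GB) → drive 6 (remaining 3 GB)
d11 (7 GB) → drive 7 (remaining 9 GB)
d12 (1 GB) → drive 2 (remaining 1 GB)
d13 (7 GB) → drive 7 (remaining 2 GB)
d14 (10 GB) → drive 8 (remaining 6 GB)
Final drives: [1,15] [14,1] [9,5] [9,7] [14] [10,3] [7,7] [10].

8 drives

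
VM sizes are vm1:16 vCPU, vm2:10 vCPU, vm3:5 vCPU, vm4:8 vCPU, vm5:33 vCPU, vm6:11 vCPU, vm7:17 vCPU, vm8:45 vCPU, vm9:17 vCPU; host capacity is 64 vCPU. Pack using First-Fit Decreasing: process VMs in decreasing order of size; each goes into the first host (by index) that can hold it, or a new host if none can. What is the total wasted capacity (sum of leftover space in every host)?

30

Sorted descending: 45, 33, 17, 17, 16, 11, 10, 8, 5.
Put 45 vCPU in host 1; 19 vCPU remain.
Put 33 vCPU in host 2; 31 vCPU remain.
Put 17 vCPU in host 1; 2 vCPU remain.
Put 17 vCPU in host 2; 14 vCPU remain.
Put 16 vCPU in host 3; 48 vCPU remain.
Put 11 vCPU in host 2; 3 vCPU remain.
Put 10 vCPU in host 3; 38 vCPU remain.
Put 8 vCPU in host 3; 30 vCPU remain.
Put 5 vCPU in host 3; 25 vCPU remain.
3 hosts × 64 vCPU = 192 vCPU; used 162 vCPU; unused 30 vCPU.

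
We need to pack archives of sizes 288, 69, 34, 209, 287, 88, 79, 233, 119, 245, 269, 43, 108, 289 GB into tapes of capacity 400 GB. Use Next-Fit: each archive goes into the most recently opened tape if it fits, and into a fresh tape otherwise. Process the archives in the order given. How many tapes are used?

Put 288 GB in tape 1; 112 GB remain.
Put 69 GB in tape 1; 43 GB remain.
Put 34 GB in tape 1; 9 GB remain.
Put 209 GB in tape 2; 191 GB remain.
Put 287 GB in tape 3; 113 GB remain.
Put 88 GB in tape 3; 25 GB remain.
Put 79 GB in tape 4; 321 GB remain.
Put 233 GB in tape 4; 88 GB remain.
Put 119 GB in tape 5; 281 GB remain.
Put 245 GB in tape 5; 36 GB remain.
Put 269 GB in tape 6; 131 GB remain.
Put 43 GB in tape 6; 88 GB remain.
Put 108 GB in tape 7; 292 GB remain.
Put 289 GB in tape 7; 3 GB remain.
Final tapes: [288,69,34] [209] [287,88] [79,233] [119,245] [269,43] [108,289].

7 tapes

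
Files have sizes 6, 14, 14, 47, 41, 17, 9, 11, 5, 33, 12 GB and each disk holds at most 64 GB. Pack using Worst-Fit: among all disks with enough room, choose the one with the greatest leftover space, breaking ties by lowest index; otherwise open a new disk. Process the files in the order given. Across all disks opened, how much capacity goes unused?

6 GB → disk 1 (remaining 58 GB)
14 GB → disk 1 (remaining 44 GB)
14 GB → disk 1 (remaining 30 GB)
47 GB → disk 2 (remaining 17 GB)
41 GB → disk 3 (remaining 23 GB)
17 GB → disk 1 (remaining 13 GB)
9 GB → disk 3 (remaining 14 GB)
11 GB → disk 2 (remaining 6 GB)
5 GB → disk 3 (remaining 9 GB)
33 GB → disk 4 (remaining 31 GB)
12 GB → disk 4 (remaining 19 GB)
4 disks × 64 GB = 256 GB; used 209 GB; unused 47 GB.

47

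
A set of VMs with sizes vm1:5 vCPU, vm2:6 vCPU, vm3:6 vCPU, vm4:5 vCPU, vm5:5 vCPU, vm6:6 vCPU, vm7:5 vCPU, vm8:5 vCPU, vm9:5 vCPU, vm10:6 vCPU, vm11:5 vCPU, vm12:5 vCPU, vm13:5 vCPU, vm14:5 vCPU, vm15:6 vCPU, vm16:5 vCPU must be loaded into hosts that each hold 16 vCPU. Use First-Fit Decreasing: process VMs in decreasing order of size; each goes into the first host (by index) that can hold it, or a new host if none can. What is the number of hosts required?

6

Sorted descending: 6, 6, 6, 6, 6, 5, 5, 5, 5, 5, 5, 5, 5, 5, 5, 5.
Put 6 vCPU in host 1; 10 vCPU remain.
Put 6 vCPU in host 1; 4 vCPU remain.
Put 6 vCPU in host 2; 10 vCPU remain.
Put 6 vCPU in host 2; 4 vCPU remain.
Put 6 vCPU in host 3; 10 vCPU remain.
Put 5 vCPU in host 3; 5 vCPU remain.
Put 5 vCPU in host 3; 0 vCPU remain.
Put 5 vCPU in host 4; 11 vCPU remain.
Put 5 vCPU in host 4; 6 vCPU remain.
Put 5 vCPU in host 4; 1 vCPU remain.
Put 5 vCPU in host 5; 11 vCPU remain.
Put 5 vCPU in host 5; 6 vCPU remain.
Put 5 vCPU in host 5; 1 vCPU remain.
Put 5 vCPU in host 6; 11 vCPU remain.
Put 5 vCPU in host 6; 6 vCPU remain.
Put 5 vCPU in host 6; 1 vCPU remain.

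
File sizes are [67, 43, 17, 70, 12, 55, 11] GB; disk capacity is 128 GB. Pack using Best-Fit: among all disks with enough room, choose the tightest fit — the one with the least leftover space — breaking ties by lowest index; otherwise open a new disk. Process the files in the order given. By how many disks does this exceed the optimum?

0

Best-Fit: [67,43,17] [70,12,11] [55] → 3 disks.
Total size 275 GB; any packing needs at least ⌈275/128⌉ = 3 disks.
So 3 is already optimal.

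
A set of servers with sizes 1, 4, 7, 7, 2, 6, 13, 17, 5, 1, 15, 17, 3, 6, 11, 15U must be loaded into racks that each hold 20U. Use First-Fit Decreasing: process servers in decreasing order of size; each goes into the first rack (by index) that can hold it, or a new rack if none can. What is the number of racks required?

Sorted descending: 17, 17, 15, 15, 13, 11, 7, 7, 6, 6, 5, 4, 3, 2, 1, 1.
17U → rack 1 (remaining 3U)
17U → rack 2 (remaining 3U)
15U → rack 3 (remaining 5U)
15U → rack 4 (remaining 5U)
13U → rack 5 (remaining 7U)
11U → rack 6 (remaining 9U)
7U → rack 5 (remaining 0U)
7U → rack 6 (remaining 2U)
6U → rack 7 (remaining 14U)
6U → rack 7 (remaining 8U)
5U → rack 3 (remaining 0U)
4U → rack 4 (remaining 1U)
3U → rack 1 (remaining 0U)
2U → rack 2 (remaining 1U)
1U → rack 2 (remaining 0U)
1U → rack 4 (remaining 0U)
Final racks: [17,3] [17,2,1] [15,5] [15,4,1] [13,7] [11,7] [6,6].

7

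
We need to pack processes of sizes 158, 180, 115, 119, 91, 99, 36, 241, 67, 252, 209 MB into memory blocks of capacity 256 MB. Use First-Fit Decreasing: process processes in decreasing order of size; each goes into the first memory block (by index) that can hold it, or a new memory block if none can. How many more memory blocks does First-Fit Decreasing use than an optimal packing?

First-Fit Decreasing: [252] [241] [209,36] [180,67] [158,91] [119,115] [99] → 7 memory blocks.
Total size 1567 MB; any packing needs at least ⌈1567/256⌉ = 7 memory blocks.
So 7 is already optimal.

0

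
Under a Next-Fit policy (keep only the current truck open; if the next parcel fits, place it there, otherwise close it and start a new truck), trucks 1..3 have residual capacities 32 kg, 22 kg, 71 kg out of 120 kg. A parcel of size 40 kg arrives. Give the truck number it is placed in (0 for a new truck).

3

Next-Fit only looks at truck 3, which has 71 kg free.
40 kg fits there.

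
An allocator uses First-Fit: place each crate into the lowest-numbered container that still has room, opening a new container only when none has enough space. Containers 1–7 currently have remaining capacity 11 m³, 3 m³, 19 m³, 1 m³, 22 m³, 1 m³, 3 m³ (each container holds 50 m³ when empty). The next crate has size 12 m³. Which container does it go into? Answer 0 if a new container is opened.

Containers with room: container 3 (19 m³), container 5 (22 m³).
The first with room is container 3.

3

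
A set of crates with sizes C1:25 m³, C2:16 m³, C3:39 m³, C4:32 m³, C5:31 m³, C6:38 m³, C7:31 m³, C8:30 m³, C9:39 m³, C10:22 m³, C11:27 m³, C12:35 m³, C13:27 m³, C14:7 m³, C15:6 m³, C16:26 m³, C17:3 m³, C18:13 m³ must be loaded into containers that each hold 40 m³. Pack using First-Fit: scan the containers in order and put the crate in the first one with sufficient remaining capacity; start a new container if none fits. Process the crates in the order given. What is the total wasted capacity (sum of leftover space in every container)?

container 1: place C1 (25 m³), 15 m³ left
container 2: place C2 (16 m³), 24 m³ left
container 3: place C3 (39 m³), 1 m³ left
container 4: place C4 (32 m³), 8 m³ left
container 5: place C5 (31 m³), 9 m³ left
container 6: place C6 (38 m³), 2 m³ left
container 7: place C7 (31 m³), 9 m³ left
container 8: place C8 (30 m³), 10 m³ left
container 9: place C9 (39 m³), 1 m³ left
container 2: place C10 (22 m³), 2 m³ left
container 10: place C11 (27 m³), 13 m³ left
container 11: place C12 (35 m³), 5 m³ left
container 12: place C13 (27 m³), 13 m³ left
container 1: place C14 (7 m³), 8 m³ left
container 1: place C15 (6 m³), 2 m³ left
container 13: place C16 (26 m³), 14 m³ left
container 4: place C17 (3 m³), 5 m³ left
container 10: place C18 (13 m³), 0 m³ left
13 containers × 40 m³ = 520 m³; used 447 m³; unused 73 m³.

73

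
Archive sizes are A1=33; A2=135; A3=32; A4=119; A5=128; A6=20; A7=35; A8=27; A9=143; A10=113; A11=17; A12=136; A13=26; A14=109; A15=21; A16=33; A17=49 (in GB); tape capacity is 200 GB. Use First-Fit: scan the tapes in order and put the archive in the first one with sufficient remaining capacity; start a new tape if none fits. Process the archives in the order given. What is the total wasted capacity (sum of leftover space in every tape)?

224

tape 1: place A1 (33 GB), 167 GB left
tape 1: place A2 (135 GB), 32 GB left
tape 1: place A3 (32 GB), 0 GB left
tape 2: place A4 (119 GB), 81 GB left
tape 3: place A5 (128 GB), 72 GB left
tape 2: place A6 (20 GB), 61 GB left
tape 2: place A7 (35 GB), 26 GB left
tape 3: place A8 (27 GB), 45 GB left
tape 4: place A9 (143 GB), 57 GB left
tape 5: place A10 (113 GB), 87 GB left
tape 2: place A11 (17 GB), 9 GB left
tape 6: place A12 (136 GB), 64 GB left
tape 3: place A13 (26 GB), 19 GB left
tape 7: place A14 (109 GB), 91 GB left
tape 4: place A15 (21 GB), 36 GB left
tape 4: place A16 (33 GB), 3 GB left
tape 5: place A17 (49 GB), 38 GB left
7 tapes × 200 GB = 1400 GB; used 1176 GB; unused 224 GB.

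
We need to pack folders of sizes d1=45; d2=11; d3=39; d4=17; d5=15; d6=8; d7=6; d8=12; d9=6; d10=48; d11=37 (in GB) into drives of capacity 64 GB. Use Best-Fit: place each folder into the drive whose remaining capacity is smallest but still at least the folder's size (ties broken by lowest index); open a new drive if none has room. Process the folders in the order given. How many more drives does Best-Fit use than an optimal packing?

1

Best-Fit: [45,11,8] [39,17,6] [15,12,6] [48] [37] → 5 drives.
Total size 244 GB; any packing needs at least ⌈244/64⌉ = 4 drives.
An optimal packing achieves that bound: [48,15] [45,17] [39,12,11] [37,8,6,6] → 4 drives.
Excess: 5 − 4 = 1.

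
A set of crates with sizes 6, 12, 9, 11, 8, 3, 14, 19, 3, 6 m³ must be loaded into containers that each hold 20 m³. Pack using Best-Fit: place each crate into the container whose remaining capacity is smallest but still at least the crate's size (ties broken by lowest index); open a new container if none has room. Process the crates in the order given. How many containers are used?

5 containers

container 1: place 6 m³, 14 m³ left
container 1: place 12 m³, 2 m³ left
container 2: place 9 m³, 11 m³ left
container 2: place 11 m³, 0 m³ left
container 3: place 8 m³, 12 m³ left
container 3: place 3 m³, 9 m³ left
container 4: place 14 m³, 6 m³ left
container 5: place 19 m³, 1 m³ left
container 4: place 3 m³, 3 m³ left
container 3: place 6 m³, 3 m³ left
Final containers: [6,12] [9,11] [8,3,6] [14,3] [19].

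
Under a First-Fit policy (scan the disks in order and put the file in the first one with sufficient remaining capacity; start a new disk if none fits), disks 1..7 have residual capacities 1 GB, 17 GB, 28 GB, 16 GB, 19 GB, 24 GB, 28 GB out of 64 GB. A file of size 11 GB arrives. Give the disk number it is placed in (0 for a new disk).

Disks with room: disk 2 (17 GB), disk 3 (28 GB), disk 4 (16 GB), disk 5 (19 GB), disk 6 (24 GB), disk 7 (28 GB).
The first with room is disk 2.

2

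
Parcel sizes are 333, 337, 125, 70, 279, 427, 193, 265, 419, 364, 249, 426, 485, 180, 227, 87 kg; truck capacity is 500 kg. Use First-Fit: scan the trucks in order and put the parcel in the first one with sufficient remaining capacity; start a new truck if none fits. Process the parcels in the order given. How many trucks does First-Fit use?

10

Put 333 kg in truck 1; 167 kg remain.
Put 337 kg in truck 2; 163 kg remain.
Put 125 kg in truck 1; 42 kg remain.
Put 70 kg in truck 2; 93 kg remain.
Put 279 kg in truck 3; 221 kg remain.
Put 427 kg in truck 4; 73 kg remain.
Put 193 kg in truck 3; 28 kg remain.
Put 265 kg in truck 5; 235 kg remain.
Put 419 kg in truck 6; 81 kg remain.
Put 364 kg in truck 7; 136 kg remain.
Put 249 kg in truck 8; 251 kg remain.
Put 426 kg in truck 9; 74 kg remain.
Put 485 kg in truck 10; 15 kg remain.
Put 180 kg in truck 5; 55 kg remain.
Put 227 kg in truck 8; 24 kg remain.
Put 87 kg in truck 2; 6 kg remain.
Final trucks: [333,125] [337,70,87] [279,193] [427] [265,180] [419] [364] [249,227] [426] [485].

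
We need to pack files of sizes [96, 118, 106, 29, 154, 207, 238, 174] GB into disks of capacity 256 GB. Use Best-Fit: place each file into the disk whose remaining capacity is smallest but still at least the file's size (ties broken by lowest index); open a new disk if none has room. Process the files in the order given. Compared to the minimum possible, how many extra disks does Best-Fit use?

1

Best-Fit: [96,118,29] [106] [154] [207] [238] [174] → 6 disks.
Total size 1122 GB; any packing needs at least ⌈1122/256⌉ = 5 disks.
An optimal packing achieves that bound: [238] [207,29] [174] [154,96] [118,106] → 5 disks.
Excess: 6 − 5 = 1.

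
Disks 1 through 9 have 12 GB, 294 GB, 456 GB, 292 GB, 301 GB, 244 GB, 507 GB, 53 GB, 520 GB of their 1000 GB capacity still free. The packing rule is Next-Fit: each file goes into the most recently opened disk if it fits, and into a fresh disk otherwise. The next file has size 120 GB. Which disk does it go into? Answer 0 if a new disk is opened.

Next-Fit only looks at disk 9, which has 520 GB free.
120 GB fits there.

9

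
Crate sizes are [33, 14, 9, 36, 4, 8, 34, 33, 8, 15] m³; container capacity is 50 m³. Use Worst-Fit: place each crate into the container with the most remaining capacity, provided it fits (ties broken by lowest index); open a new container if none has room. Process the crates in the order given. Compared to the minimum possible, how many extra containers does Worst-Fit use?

Worst-Fit: [33,14] [9,36,4] [8,34] [33,8] [15] → 5 containers.
Total size 194 m³; any packing needs at least ⌈194/50⌉ = 4 containers.
An optimal packing achieves that bound: [36,14] [34,15] [33,9,8] [33,8,4] → 4 containers.
Excess: 5 − 4 = 1.

1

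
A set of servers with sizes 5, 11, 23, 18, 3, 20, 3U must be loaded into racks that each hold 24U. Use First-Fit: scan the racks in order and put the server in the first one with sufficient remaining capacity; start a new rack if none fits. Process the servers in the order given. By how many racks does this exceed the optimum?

0

First-Fit: [5,11,3,3] [23] [18] [20] → 4 racks.
Total size 83U; any packing needs at least ⌈83/24⌉ = 4 racks.
So 4 is already optimal.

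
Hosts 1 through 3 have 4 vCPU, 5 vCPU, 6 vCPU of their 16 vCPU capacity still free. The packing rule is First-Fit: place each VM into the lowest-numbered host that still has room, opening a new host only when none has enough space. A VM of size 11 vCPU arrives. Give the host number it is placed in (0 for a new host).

0

No host has ≥ 11 vCPU free, so a new host is opened.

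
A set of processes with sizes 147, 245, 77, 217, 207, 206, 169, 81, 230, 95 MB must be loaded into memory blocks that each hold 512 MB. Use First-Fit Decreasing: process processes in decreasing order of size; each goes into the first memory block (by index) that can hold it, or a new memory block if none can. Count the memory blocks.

Sorted descending: 245, 230, 217, 207, 206, 169, 147, 95, 81, 77.
245 MB → memory block 1 (remaining 267 MB)
230 MB → memory block 1 (remaining 37 MB)
217 MB → memory block 2 (remaining 295 MB)
207 MB → memory block 2 (remaining 88 MB)
206 MB → memory block 3 (remaining 306 MB)
169 MB → memory block 3 (remaining 137 MB)
147 MB → memory block 4 (remaining 365 MB)
95 MB → memory block 3 (remaining 42 MB)
81 MB → memory block 2 (remaining 7 MB)
77 MB → memory block 4 (remaining 288 MB)

4 memory blocks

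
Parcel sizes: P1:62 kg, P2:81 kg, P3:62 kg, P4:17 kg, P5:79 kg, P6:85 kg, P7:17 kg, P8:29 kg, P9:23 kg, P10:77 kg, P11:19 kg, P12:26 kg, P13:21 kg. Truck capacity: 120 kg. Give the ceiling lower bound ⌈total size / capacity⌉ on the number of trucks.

5

Total size = 62 + 81 + 62 + 17 + 79 + 85 + 17 + 29 + 23 + 77 + 19 + 26 + 21 = 598 kg.
⌈598 / 120⌉ = 5.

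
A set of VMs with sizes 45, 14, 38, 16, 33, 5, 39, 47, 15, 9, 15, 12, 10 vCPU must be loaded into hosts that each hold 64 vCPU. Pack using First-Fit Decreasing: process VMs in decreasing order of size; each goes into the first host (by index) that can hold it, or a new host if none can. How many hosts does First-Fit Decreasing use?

Sorted descending: 47, 45, 39, 38, 33, 16, 15, 15, 14, 12, 10, 9, 5.
47 vCPU → host 1 (remaining 17 vCPU)
45 vCPU → host 2 (remaining 19 vCPU)
39 vCPU → host 3 (remaining 25 vCPU)
38 vCPU → host 4 (remaining 26 vCPU)
33 vCPU → host 5 (remaining 31 vCPU)
16 vCPU → host 1 (remaining 1 vCPU)
15 vCPU → host 2 (remaining 4 vCPU)
15 vCPU → host 3 (remaining 10 vCPU)
14 vCPU → host 4 (remaining 12 vCPU)
12 vCPU → host 4 (remaining 0 vCPU)
10 vCPU → host 3 (remaining 0 vCPU)
9 vCPU → host 5 (remaining 22 vCPU)
5 vCPU → host 5 (remaining 17 vCPU)

5 hosts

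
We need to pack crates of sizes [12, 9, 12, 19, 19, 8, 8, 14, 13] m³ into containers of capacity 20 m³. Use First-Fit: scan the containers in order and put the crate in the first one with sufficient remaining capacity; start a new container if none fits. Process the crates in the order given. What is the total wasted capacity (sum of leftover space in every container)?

26

12 m³ → container 1 (remaining 8 m³)
9 m³ → container 2 (remaining 11 m³)
12 m³ → container 3 (remaining 8 m³)
19 m³ → container 4 (remaining 1 m³)
19 m³ → container 5 (remaining 1 m³)
8 m³ → container 1 (remaining 0 m³)
8 m³ → container 2 (remaining 3 m³)
14 m³ → container 6 (remaining 6 m³)
13 m³ → container 7 (remaining 7 m³)
7 containers × 20 m³ = 140 m³; used 114 m³; unused 26 m³.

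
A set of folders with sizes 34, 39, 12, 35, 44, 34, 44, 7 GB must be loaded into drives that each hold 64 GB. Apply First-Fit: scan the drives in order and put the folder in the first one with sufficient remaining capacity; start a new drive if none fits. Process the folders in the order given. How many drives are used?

Put 34 GB in drive 1; 30 GB remain.
Put 39 GB in drive 2; 25 GB remain.
Put 12 GB in drive 1; 18 GB remain.
Put 35 GB in drive 3; 29 GB remain.
Put 44 GB in drive 4; 20 GB remain.
Put 34 GB in drive 5; 30 GB remain.
Put 44 GB in drive 6; 20 GB remain.
Put 7 GB in drive 1; 11 GB remain.

6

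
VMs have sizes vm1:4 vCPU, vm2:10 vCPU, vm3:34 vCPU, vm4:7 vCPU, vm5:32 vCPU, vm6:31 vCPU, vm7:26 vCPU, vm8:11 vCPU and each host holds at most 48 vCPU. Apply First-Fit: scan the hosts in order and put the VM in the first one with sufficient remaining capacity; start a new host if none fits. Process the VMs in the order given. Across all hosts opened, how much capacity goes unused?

37

host 1: place vm1 (4 vCPU), 44 vCPU left
host 1: place vm2 (10 vCPU), 34 vCPU left
host 1: place vm3 (34 vCPU), 0 vCPU left
host 2: place vm4 (7 vCPU), 41 vCPU left
host 2: place vm5 (32 vCPU), 9 vCPU left
host 3: place vm6 (31 vCPU), 17 vCPU left
host 4: place vm7 (26 vCPU), 22 vCPU left
host 3: place vm8 (11 vCPU), 6 vCPU left
4 hosts × 48 vCPU = 192 vCPU; used 155 vCPU; unused 37 vCPU.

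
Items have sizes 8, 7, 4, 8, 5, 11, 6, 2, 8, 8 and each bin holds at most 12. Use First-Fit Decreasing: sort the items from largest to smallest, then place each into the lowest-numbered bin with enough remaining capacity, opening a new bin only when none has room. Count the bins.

Sorted descending: 11, 8, 8, 8, 8, 7, 6, 5, 4, 2.
Put 11 in bin 1; 1 remain.
Put 8 in bin 2; 4 remain.
Put 8 in bin 3; 4 remain.
Put 8 in bin 4; 4 remain.
Put 8 in bin 5; 4 remain.
Put 7 in bin 6; 5 remain.
Put 6 in bin 7; 6 remain.
Put 5 in bin 6; 0 remain.
Put 4 in bin 2; 0 remain.
Put 2 in bin 3; 2 remain.
Final bins: [11] [8,4] [8,2] [8] [8] [7,5] [6].

7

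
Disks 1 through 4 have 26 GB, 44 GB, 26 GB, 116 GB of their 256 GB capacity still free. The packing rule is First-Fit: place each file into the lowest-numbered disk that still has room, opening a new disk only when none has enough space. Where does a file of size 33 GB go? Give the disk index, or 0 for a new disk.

2

Disks with room: disk 2 (44 GB), disk 4 (116 GB).
The first with room is disk 2.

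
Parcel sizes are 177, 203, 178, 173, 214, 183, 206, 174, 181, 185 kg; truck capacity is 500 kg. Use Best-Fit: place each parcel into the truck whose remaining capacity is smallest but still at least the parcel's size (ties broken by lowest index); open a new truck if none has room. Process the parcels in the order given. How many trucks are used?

177 kg → truck 1 (remaining 323 kg)
203 kg → truck 1 (remaining 120 kg)
178 kg → truck 2 (remaining 322 kg)
173 kg → truck 2 (remaining 149 kg)
214 kg → truck 3 (remaining 286 kg)
183 kg → truck 3 (remaining 103 kg)
206 kg → truck 4 (remaining 294 kg)
174 kg → truck 4 (remaining 120 kg)
181 kg → truck 5 (remaining 319 kg)
185 kg → truck 5 (remaining 134 kg)

5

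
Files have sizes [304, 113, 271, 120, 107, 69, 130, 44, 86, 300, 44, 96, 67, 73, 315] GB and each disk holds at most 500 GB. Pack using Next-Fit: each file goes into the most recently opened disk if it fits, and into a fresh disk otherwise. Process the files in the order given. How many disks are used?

5 disks

Put 304 GB in disk 1; 196 GB remain.
Put 113 GB in disk 1; 83 GB remain.
Put 271 GB in disk 2; 229 GB remain.
Put 120 GB in disk 2; 109 GB remain.
Put 107 GB in disk 2; 2 GB remain.
Put 69 GB in disk 3; 431 GB remain.
Put 130 GB in disk 3; 301 GB remain.
Put 44 GB in disk 3; 257 GB remain.
Put 86 GB in disk 3; 171 GB remain.
Put 300 GB in disk 4; 200 GB remain.
Put 44 GB in disk 4; 156 GB remain.
Put 96 GB in disk 4; 60 GB remain.
Put 67 GB in disk 5; 433 GB remain.
Put 73 GB in disk 5; 360 GB remain.
Put 315 GB in disk 5; 45 GB remain.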